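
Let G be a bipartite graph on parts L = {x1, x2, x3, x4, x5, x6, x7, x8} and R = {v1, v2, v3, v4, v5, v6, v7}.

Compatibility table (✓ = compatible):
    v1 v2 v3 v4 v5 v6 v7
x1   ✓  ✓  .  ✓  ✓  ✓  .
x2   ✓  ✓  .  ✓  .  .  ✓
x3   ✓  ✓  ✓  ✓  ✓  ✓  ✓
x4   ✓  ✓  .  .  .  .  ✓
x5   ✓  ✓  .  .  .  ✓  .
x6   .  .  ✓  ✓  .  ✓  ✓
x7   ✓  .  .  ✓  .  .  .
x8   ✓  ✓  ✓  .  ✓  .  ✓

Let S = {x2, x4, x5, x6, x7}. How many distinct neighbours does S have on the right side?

6

The union of neighbours of {x2, x4, x5, x6, x7} is {v1, v2, v3, v4, v6, v7}, which has 6 elements.
Since |N(S)| = 6 ≥ |S| = 5, Hall's condition holds for this subset.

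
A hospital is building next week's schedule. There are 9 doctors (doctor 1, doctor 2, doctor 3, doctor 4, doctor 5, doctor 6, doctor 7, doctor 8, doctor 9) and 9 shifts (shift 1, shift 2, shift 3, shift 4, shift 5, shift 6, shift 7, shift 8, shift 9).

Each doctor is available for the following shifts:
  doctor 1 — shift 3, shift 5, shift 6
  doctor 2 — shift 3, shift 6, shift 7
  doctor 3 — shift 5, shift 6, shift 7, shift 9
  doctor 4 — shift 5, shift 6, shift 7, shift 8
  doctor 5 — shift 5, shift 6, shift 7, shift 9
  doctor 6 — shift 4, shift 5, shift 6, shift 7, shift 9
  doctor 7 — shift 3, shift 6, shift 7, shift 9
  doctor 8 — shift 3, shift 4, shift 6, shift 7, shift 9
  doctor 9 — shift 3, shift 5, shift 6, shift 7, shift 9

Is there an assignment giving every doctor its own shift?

The set {doctor 1, doctor 2, doctor 3, doctor 5, doctor 6, doctor 7, doctor 8, doctor 9} has only 6 neighbours ({shift 3, shift 4, shift 5, shift 6, shift 7, shift 9}), so by Hall's theorem at most 7 of the 9 doctors can be matched.
Hence no matching covers every doctor.

No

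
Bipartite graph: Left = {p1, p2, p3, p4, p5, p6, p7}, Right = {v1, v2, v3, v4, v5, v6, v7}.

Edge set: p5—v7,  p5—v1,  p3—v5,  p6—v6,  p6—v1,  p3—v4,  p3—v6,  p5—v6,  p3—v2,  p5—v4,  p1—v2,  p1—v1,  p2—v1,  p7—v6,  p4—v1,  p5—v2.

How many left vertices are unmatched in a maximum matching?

2

One maximum matching: p1→v2, p2→v1, p3→v5, p5→v4, p6→v6.
The set {p2, p4, p6, p7} has only 2 neighbours ({v1, v6}), so by Hall's theorem at most 5 of the 7 left vertices can be matched.
That matches 5 of the 7, leaving 2 unmatched; no matching can do better.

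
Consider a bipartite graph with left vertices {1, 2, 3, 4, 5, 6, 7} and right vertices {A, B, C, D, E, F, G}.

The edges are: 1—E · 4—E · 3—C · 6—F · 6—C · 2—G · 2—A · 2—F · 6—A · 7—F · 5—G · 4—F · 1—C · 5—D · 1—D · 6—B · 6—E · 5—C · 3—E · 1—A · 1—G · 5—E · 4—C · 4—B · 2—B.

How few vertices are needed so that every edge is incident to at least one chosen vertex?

{1, 2, 3, 4, 5, 6, 7} is a vertex cover of size 7: every edge has an endpoint in this set.
No smaller cover exists because 1–G, 2–B, 3–C, 4–E, 5–D, 6–A, 7–F is a matching of size 7, and a cover must include an endpoint of each of these disjoint edges (König's theorem).

7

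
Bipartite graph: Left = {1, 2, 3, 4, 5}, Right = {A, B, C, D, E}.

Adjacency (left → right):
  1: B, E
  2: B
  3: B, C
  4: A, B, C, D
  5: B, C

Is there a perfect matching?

The set {2, 3, 5} has only 2 neighbours ({B, C}), so by Hall's theorem at most 4 of the 5 left vertices can be matched.
Hence no matching covers every left vertex.

No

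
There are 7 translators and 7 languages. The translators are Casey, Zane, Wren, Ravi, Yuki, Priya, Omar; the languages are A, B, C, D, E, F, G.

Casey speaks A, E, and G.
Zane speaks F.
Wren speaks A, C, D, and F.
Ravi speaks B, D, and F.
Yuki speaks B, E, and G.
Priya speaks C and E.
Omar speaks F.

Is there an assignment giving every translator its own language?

No

The set {Zane, Omar} has only 1 neighbour ({F}), so by Hall's theorem at most 6 of the 7 translators can be matched.
Hence no matching covers every translator.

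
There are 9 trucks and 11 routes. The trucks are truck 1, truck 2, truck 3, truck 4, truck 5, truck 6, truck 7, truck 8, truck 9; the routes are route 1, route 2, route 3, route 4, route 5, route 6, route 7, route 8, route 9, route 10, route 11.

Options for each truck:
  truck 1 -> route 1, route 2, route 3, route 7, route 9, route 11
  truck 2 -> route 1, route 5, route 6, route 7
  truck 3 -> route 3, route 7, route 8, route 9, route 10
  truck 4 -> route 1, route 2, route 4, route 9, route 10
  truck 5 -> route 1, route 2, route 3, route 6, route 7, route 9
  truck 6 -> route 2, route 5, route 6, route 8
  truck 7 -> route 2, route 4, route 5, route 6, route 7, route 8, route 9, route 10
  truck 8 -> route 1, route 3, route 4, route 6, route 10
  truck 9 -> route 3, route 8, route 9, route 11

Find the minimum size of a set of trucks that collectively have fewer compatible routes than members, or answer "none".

A matching saturating every truck exists, for instance truck 1→route 1, truck 2→route 6, truck 3→route 7, truck 4→route 4, truck 5→route 2, truck 6→route 5, truck 7→route 8, truck 8→route 3, truck 9→route 9.
By Hall's marriage theorem, this means |N(S)| ≥ |S| for every subset S, so no violating subset exists.

none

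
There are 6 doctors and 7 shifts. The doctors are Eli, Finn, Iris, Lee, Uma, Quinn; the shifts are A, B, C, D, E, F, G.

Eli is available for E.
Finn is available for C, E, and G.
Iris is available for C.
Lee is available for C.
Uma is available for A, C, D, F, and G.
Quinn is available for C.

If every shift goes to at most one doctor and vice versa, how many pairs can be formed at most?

4

A valid assignment of size 4: Eli→E, Finn→G, Iris→C, Uma→A.
The set {Iris, Lee, Quinn} has only 1 neighbour ({C}), so by Hall's theorem at most 4 of the 6 doctors can be matched.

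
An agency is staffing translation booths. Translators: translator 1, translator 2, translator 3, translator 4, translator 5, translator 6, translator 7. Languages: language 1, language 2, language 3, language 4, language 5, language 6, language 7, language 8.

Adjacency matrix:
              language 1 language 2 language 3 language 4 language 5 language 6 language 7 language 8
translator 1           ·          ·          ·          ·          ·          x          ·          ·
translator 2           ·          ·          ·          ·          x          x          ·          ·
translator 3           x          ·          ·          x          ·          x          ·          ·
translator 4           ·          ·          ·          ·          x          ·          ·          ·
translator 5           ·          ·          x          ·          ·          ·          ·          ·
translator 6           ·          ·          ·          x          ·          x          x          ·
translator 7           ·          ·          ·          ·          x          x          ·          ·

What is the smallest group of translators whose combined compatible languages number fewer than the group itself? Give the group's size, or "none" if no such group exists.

3

Take S = {translator 1, translator 2, translator 4}. Its neighbourhood is {language 5, language 6}, so |N(S)| = 2 < |S| = 3.
Every subset of size less than 3 has at least as many neighbours as members, so 3 is the minimum.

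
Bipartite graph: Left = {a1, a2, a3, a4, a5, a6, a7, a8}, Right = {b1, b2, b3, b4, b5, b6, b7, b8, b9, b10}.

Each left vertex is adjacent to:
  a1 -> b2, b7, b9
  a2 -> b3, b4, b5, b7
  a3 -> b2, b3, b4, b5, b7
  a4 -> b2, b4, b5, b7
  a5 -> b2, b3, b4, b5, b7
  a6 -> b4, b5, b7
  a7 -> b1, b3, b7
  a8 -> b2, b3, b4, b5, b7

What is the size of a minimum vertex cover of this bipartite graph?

7

The 7 edges a1–b9, a2–b3, a3–b7, a4–b2, a5–b4, a6–b5, a7–b1 form a matching, so any vertex cover needs at least 7 vertices (one per matched edge).
Conversely {a1, a7, b2, b3, b4, b5, b7} meets every edge and has exactly 7 vertices, so 7 is optimal.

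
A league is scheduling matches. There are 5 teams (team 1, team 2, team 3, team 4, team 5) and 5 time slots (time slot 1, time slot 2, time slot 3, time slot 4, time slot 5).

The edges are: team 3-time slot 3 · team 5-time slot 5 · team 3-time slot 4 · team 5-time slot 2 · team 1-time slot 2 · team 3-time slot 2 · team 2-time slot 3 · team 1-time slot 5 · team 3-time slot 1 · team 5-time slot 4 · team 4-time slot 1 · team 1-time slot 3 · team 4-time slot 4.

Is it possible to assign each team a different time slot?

Yes

A valid assignment of size 5: team 1–time slot 5, team 2–time slot 3, team 3–time slot 2, team 4–time slot 1, team 5–time slot 4.
Every team is matched, so this is a perfect matching.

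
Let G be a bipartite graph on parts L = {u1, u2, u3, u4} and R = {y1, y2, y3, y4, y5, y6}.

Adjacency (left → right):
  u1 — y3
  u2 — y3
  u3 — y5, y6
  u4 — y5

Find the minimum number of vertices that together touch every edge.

3

A maximum matching has 3 edges (e.g. u1–y3, u3–y6, u4–y5).
By König's theorem the minimum vertex cover has the same size. One such cover is {u3, u4, y3}.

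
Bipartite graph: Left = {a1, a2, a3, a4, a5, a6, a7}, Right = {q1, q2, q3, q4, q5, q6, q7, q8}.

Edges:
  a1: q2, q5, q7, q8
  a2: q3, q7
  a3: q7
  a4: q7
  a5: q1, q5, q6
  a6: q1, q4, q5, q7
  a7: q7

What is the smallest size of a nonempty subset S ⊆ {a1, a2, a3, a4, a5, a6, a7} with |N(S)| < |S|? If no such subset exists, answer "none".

Take S = {a3, a4}. Its neighbourhood is {q7}, so |N(S)| = 1 < |S| = 2.
No single vertex violates Hall's condition since each has at least one neighbour, so 2 is the minimum.

2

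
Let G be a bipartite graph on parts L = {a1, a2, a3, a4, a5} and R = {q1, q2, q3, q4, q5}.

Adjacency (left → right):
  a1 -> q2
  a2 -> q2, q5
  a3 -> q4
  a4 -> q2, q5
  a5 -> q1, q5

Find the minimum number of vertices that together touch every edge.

4

The 4 edges a1–q2, a2–q5, a3–q4, a5–q1 form a matching, so any vertex cover needs at least 4 vertices (one per matched edge).
Conversely {a3, a5, q2, q5} meets every edge and has exactly 4 vertices, so 4 is optimal.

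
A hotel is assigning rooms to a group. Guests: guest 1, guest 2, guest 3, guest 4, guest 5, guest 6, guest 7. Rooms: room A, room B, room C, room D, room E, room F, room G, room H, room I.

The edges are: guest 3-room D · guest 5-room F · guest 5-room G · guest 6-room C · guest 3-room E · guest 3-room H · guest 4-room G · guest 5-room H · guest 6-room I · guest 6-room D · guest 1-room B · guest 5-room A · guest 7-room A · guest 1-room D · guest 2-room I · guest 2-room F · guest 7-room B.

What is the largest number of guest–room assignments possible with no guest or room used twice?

7

One maximum matching: guest 1→room D, guest 2→room F, guest 3→room E, guest 4→room G, guest 5→room H, guest 6→room I, guest 7→room B.
All 7 guests are matched, so no larger matching exists.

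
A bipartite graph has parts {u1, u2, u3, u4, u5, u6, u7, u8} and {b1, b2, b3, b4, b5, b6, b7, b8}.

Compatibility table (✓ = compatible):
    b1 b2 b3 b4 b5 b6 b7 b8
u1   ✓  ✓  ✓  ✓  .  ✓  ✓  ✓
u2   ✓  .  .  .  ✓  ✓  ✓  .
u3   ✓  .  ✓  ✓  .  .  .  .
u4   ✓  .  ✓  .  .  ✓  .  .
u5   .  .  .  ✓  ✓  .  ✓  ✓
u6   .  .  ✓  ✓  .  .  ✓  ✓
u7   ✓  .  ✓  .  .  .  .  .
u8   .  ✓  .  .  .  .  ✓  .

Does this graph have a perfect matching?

Yes

A valid assignment of size 8: u1–b2, u2–b6, u3–b4, u4–b1, u5–b5, u6–b8, u7–b3, u8–b7.
Every left vertex is matched, so this is a perfect matching.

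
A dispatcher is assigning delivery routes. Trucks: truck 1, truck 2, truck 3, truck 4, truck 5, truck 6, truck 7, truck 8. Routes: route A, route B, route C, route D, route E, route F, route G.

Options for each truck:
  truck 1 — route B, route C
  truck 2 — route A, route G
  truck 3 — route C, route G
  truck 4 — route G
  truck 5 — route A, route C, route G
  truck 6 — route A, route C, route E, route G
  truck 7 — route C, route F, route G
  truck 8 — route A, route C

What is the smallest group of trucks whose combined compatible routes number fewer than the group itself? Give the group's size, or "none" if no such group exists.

Take S = {truck 2, truck 3, truck 4, truck 5}. Its neighbourhood is {route A, route C, route G}, so |N(S)| = 3 < |S| = 4.
Every subset of size less than 4 has at least as many neighbours as members, so 4 is the minimum.

4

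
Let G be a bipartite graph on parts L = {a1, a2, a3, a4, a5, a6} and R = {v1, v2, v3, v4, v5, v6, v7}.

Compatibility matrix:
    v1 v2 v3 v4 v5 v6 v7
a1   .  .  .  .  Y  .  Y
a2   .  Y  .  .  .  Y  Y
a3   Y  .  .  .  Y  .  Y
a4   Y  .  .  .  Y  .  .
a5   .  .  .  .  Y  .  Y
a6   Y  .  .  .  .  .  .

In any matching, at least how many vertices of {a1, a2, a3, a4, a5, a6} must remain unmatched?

One maximum matching: a1-v5, a2-v2, a3-v7, a4-v1.
The set {a1, a3, a4, a5, a6} has only 3 neighbours ({v1, v5, v7}), so by Hall's theorem at most 4 of the 6 left vertices can be matched.
That matches 4 of the 6, leaving 2 unmatched; no matching can do better.

2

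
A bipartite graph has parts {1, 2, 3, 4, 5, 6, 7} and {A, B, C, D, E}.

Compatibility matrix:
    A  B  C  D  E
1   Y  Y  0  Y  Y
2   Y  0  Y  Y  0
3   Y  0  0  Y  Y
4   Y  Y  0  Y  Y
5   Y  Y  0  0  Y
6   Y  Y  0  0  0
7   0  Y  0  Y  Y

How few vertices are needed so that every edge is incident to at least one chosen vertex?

The 5 edges 1–D, 2–C, 3–A, 4–E, 5–B form a matching, so any vertex cover needs at least 5 vertices (one per matched edge).
Conversely {2, A, B, D, E} meets every edge and has exactly 5 vertices, so 5 is optimal.

5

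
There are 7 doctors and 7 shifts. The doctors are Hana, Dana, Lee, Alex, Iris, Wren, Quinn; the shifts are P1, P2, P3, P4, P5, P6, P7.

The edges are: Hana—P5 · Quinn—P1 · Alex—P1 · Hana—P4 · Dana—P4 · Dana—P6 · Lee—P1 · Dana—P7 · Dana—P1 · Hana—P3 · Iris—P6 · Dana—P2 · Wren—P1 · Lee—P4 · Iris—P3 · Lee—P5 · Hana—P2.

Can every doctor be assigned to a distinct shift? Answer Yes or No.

No

The set {Alex, Wren, Quinn} has only 1 neighbour ({P1}), so by Hall's theorem at most 5 of the 7 doctors can be matched.
Hence no matching covers every doctor.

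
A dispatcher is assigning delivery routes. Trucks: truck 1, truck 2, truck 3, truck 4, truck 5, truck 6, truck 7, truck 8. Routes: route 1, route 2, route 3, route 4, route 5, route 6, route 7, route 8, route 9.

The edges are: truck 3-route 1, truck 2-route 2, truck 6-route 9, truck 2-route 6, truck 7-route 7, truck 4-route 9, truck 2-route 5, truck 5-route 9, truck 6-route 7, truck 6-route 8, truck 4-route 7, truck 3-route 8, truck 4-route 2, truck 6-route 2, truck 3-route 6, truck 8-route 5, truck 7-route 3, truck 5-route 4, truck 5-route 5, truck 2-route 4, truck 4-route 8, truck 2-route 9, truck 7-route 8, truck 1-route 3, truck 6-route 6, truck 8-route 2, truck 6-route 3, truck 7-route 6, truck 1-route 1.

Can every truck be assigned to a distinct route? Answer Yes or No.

One maximum matching: truck 1→route 3, truck 2→route 5, truck 3→route 1, truck 4→route 7, truck 5→route 4, truck 6→route 9, truck 7→route 6, truck 8→route 2.
All 8 trucks are covered.

Yes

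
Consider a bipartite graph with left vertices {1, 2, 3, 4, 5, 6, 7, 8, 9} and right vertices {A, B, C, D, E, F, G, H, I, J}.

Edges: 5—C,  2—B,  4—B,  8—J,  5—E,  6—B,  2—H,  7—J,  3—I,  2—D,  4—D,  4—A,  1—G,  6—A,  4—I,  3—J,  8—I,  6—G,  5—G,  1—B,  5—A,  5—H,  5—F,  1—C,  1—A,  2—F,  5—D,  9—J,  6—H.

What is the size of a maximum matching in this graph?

One maximum matching: 1→C, 2→F, 3→I, 4→B, 5→A, 6→G, 7→J.
The set {3, 7, 8, 9} has only 2 neighbours ({I, J}), so by Hall's theorem at most 7 of the 9 left vertices can be matched.

7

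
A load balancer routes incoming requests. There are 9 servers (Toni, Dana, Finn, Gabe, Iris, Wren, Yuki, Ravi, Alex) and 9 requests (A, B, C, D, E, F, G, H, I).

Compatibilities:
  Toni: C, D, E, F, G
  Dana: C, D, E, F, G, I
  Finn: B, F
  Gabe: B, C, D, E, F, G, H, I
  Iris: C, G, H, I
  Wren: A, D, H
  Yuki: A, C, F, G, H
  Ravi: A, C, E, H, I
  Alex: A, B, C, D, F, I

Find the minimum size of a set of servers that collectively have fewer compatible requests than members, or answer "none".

none

A matching saturating every server exists, for instance Toni→F, Dana→I, Finn→B, Gabe→G, Iris→C, Wren→D, Yuki→H, Ravi→E, Alex→A.
By Hall's marriage theorem, this means |N(S)| ≥ |S| for every subset S, so no violating subset exists.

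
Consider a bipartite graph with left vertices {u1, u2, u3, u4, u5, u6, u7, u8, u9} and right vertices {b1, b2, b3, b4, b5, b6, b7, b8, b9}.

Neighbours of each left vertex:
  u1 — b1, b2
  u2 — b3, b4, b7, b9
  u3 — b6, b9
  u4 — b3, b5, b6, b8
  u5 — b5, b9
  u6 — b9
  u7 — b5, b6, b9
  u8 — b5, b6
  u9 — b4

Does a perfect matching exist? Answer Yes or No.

No

The set {u3, u5, u6, u7, u8} has only 3 neighbours ({b5, b6, b9}), so by Hall's theorem at most 7 of the 9 left vertices can be matched.
Hence no matching covers every left vertex.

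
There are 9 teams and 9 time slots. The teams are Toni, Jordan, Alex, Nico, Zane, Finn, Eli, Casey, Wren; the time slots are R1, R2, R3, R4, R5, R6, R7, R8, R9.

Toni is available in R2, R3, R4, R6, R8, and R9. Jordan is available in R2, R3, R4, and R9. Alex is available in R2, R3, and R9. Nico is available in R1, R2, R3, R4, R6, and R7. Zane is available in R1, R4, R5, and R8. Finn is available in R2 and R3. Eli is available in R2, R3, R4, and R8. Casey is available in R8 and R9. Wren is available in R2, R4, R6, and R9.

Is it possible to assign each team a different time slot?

No

The set {Toni, Jordan, Alex, Finn, Eli, Casey, Wren} has only 6 neighbours ({R2, R3, R4, R6, R8, R9}), so by Hall's theorem at most 8 of the 9 teams can be matched.
Hence no matching covers every team.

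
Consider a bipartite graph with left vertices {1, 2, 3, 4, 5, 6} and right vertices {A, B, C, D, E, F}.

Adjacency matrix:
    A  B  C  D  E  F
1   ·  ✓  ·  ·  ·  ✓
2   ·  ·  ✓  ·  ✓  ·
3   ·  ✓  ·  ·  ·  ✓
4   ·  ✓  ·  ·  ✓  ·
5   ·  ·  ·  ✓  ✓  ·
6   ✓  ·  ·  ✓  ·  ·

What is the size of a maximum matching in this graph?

One maximum matching: 1–F, 2–C, 3–B, 4–E, 5–D, 6–A.
All 6 left vertices are matched, so no larger matching exists.

6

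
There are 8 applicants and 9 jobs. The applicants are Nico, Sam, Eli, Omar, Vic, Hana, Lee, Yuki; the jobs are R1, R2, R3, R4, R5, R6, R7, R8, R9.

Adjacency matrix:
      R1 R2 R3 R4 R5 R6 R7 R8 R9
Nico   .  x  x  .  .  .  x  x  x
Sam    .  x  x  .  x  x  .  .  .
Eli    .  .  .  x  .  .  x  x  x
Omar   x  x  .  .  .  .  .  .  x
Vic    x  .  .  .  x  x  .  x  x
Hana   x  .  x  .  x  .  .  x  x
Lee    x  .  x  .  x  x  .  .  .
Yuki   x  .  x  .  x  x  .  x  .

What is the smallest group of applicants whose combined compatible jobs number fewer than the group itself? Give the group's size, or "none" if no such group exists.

none

A matching saturating every applicant exists, for instance Nico→R3, Sam→R5, Eli→R7, Omar→R2, Vic→R9, Hana→R8, Lee→R1, Yuki→R6.
By Hall's marriage theorem, this means |N(S)| ≥ |S| for every subset S, so no violating subset exists.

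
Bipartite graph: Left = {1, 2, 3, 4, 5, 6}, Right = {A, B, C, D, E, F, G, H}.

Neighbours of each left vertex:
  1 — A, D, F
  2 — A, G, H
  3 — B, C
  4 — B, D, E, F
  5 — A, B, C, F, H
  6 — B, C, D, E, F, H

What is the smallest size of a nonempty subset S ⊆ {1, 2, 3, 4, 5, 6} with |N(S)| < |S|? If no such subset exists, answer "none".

none

A matching saturating every left vertex exists, for instance 1→F, 2→G, 3→C, 4→B, 5→A, 6→E.
By Hall's marriage theorem, this means |N(S)| ≥ |S| for every subset S, so no violating subset exists.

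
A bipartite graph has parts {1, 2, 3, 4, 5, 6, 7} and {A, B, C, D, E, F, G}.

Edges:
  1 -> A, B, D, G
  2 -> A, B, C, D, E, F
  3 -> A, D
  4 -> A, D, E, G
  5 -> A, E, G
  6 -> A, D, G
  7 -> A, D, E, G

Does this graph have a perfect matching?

No

The set {3, 4, 5, 6, 7} has only 4 neighbours ({A, D, E, G}), so by Hall's theorem at most 6 of the 7 left vertices can be matched.
Hence no matching covers every left vertex.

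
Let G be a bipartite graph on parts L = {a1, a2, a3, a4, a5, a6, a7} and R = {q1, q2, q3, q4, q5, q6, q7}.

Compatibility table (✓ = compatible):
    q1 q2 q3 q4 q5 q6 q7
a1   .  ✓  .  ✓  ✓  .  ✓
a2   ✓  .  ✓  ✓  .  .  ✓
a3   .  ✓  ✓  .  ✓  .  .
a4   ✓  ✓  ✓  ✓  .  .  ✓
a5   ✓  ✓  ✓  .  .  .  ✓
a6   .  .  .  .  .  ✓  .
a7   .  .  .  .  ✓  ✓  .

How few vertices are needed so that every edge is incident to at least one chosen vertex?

7

A maximum matching has 7 edges (e.g. a1–q4, a2–q3, a3–q2, a4–q1, a5–q7, a6–q6, a7–q5).
By König's theorem the minimum vertex cover has the same size. One such cover is {a1, a2, a3, a4, a5, a6, a7}.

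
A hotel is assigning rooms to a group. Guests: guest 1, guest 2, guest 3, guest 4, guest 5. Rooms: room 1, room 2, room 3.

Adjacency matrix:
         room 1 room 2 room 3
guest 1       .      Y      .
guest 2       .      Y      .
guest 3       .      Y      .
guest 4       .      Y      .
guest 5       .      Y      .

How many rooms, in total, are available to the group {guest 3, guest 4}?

The union of neighbours of {guest 3, guest 4} is {room 2}, which has 1 element.
Since |N(S)| = 1 < |S| = 2, Hall's condition fails for this subset.

1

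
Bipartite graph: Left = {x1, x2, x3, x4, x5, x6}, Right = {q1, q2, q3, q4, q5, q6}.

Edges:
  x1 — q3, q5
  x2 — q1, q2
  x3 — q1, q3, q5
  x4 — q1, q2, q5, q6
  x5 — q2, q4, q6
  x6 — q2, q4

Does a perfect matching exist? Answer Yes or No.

Yes

One maximum matching: x1→q3, x2→q1, x3→q5, x4→q6, x5→q4, x6→q2.
All 6 left vertices are covered.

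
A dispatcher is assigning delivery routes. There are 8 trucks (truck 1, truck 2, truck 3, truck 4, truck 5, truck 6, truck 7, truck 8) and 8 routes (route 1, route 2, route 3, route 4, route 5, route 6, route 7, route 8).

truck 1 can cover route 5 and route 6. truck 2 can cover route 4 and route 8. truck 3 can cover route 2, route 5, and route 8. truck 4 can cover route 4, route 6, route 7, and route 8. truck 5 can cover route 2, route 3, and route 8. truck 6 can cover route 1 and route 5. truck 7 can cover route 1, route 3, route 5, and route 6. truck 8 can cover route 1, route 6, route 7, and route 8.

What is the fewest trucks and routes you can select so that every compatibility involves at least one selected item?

8

{truck 1, truck 2, truck 3, truck 4, truck 5, truck 6, truck 7, truck 8} is a vertex cover of size 8: every edge has an endpoint in this set.
No smaller cover exists because truck 1–route 5, truck 2–route 4, truck 3–route 8, truck 4–route 6, truck 5–route 2, truck 6–route 1, truck 7–route 3, truck 8–route 7 is a matching of size 8, and a cover must include an endpoint of each of these disjoint edges (König's theorem).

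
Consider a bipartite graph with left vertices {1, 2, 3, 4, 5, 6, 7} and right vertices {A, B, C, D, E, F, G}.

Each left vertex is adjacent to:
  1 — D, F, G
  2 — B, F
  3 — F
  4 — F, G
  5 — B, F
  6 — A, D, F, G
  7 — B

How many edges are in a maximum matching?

5

For example, pair 1→D, 2→B, 3→F, 4→G, 6→A.
The set {2, 3, 5, 7} has only 2 neighbours ({B, F}), so by Hall's theorem at most 5 of the 7 left vertices can be matched.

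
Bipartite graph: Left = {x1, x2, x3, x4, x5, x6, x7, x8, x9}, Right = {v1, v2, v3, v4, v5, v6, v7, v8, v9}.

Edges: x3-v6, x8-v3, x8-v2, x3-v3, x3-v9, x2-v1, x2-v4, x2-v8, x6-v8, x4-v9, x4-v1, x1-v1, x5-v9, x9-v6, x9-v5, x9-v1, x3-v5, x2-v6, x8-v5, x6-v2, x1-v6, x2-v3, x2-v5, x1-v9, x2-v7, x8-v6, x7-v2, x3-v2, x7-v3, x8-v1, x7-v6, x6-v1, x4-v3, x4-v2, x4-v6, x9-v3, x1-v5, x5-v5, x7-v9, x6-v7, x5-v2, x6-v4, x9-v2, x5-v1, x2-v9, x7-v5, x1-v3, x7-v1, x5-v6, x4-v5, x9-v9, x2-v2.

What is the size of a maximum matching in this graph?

A valid assignment of size 8: x1-v1, x2-v8, x3-v5, x4-v6, x5-v9, x6-v4, x7-v2, x8-v3.
The set {x1, x3, x4, x5, x7, x8, x9} has only 6 neighbours ({v1, v2, v3, v5, v6, v9}), so by Hall's theorem at most 8 of the 9 left vertices can be matched.

8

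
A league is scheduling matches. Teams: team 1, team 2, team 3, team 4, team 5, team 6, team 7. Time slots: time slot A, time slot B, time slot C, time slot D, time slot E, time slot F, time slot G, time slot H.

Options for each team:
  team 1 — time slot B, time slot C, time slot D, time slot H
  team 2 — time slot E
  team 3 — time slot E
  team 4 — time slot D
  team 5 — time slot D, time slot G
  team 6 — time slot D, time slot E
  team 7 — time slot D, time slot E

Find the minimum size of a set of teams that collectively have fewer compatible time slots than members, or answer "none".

2

Take S = {team 2, team 3}. Its neighbourhood is {time slot E}, so |N(S)| = 1 < |S| = 2.
No single vertex violates Hall's condition since each has at least one neighbour, so 2 is the minimum.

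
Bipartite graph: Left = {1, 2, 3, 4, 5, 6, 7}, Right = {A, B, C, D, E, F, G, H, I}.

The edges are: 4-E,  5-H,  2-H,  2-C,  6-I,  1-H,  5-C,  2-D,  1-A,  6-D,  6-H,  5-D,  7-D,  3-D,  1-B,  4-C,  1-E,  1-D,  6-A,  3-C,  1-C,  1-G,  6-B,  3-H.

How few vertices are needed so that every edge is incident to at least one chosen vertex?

The 6 edges 1–G, 2–H, 3–D, 4–E, 5–C, 6–A form a matching, so any vertex cover needs at least 6 vertices (one per matched edge).
Conversely {1, 4, 6, C, D, H} meets every edge and has exactly 6 vertices, so 6 is optimal.

6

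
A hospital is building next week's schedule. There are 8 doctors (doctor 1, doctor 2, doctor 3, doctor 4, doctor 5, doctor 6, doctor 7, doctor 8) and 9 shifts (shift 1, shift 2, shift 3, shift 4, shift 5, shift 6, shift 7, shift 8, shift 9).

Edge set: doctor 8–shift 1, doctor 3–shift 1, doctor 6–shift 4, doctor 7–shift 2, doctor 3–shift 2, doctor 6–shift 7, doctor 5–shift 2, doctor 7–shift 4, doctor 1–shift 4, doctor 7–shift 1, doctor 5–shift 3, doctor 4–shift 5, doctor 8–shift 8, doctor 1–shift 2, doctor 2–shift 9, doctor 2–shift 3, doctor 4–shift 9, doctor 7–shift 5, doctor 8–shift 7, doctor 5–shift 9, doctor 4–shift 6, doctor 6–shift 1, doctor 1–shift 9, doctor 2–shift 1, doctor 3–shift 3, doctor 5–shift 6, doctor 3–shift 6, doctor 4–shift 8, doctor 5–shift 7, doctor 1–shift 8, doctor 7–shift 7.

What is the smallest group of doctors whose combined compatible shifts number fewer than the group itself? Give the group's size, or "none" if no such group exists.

none

A matching saturating every doctor exists, for instance doctor 1→shift 4, doctor 2→shift 3, doctor 3→shift 2, doctor 4→shift 6, doctor 5→shift 7, doctor 6→shift 1, doctor 7→shift 5, doctor 8→shift 8.
By Hall's marriage theorem, this means |N(S)| ≥ |S| for every subset S, so no violating subset exists.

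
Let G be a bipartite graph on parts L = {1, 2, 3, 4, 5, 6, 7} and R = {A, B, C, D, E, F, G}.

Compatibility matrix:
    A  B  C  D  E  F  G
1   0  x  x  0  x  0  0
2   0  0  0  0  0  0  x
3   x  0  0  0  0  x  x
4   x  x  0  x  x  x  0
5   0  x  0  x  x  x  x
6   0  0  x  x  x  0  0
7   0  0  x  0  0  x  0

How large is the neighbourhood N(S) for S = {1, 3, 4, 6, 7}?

7

The union of neighbours of {1, 3, 4, 6, 7} is {A, B, C, D, E, F, G}, which has 7 elements.
Since |N(S)| = 7 ≥ |S| = 5, Hall's condition holds for this subset.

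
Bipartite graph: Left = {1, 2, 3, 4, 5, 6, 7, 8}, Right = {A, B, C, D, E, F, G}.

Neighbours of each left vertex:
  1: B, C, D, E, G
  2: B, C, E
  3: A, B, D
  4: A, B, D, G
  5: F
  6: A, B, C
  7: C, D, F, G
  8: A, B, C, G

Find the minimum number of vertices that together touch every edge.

A maximum matching has 7 edges (e.g. 1–E, 2–B, 3–D, 4–G, 5–F, 6–A, 7–C).
By König's theorem the minimum vertex cover has the same size. One such cover is {A, B, C, D, E, F, G}.

7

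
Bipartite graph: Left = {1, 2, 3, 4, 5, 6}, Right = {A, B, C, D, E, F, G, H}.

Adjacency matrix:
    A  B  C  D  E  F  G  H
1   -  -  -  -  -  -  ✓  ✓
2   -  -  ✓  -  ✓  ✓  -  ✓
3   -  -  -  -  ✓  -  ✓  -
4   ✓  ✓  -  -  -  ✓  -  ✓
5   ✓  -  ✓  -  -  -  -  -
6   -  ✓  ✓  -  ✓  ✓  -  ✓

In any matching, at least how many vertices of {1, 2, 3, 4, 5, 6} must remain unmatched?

A valid assignment of size 6: 1-H, 2-C, 3-G, 4-B, 5-A, 6-E.
All 6 left vertices are matched, so no larger matching exists.
That matches 6 of the 6, leaving 0 unmatched; no matching can do better.

0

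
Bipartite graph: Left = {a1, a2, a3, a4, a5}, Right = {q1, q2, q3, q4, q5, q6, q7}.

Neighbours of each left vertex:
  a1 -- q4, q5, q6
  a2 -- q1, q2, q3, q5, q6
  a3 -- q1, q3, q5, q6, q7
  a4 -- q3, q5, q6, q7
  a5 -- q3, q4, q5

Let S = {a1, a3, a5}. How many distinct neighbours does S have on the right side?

6

The union of neighbours of {a1, a3, a5} is {q1, q3, q4, q5, q6, q7}, which has 6 elements.
Since |N(S)| = 6 ≥ |S| = 3, Hall's condition holds for this subset.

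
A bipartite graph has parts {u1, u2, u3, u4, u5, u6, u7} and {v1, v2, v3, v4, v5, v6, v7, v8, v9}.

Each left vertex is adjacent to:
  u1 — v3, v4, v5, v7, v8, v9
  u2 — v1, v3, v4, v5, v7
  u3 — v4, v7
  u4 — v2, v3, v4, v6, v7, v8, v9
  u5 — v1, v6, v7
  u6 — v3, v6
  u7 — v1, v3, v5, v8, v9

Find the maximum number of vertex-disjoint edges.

One maximum matching: u1–v5, u2–v1, u3–v4, u4–v2, u5–v7, u6–v6, u7–v3.
This saturates every left vertex, so 7 is the maximum.

7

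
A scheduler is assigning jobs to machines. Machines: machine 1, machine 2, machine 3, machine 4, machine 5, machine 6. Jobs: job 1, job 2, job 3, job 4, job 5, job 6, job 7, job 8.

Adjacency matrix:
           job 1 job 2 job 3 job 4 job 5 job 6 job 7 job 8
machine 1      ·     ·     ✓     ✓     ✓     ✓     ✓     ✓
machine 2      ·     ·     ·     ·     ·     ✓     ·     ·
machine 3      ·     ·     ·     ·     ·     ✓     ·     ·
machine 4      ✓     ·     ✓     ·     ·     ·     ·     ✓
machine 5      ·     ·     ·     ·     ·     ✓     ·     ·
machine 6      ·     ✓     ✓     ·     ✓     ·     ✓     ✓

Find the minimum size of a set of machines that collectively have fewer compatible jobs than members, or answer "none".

2

Take S = {machine 2, machine 3}. Its neighbourhood is {job 6}, so |N(S)| = 1 < |S| = 2.
No single vertex violates Hall's condition since each has at least one neighbour, so 2 is the minimum.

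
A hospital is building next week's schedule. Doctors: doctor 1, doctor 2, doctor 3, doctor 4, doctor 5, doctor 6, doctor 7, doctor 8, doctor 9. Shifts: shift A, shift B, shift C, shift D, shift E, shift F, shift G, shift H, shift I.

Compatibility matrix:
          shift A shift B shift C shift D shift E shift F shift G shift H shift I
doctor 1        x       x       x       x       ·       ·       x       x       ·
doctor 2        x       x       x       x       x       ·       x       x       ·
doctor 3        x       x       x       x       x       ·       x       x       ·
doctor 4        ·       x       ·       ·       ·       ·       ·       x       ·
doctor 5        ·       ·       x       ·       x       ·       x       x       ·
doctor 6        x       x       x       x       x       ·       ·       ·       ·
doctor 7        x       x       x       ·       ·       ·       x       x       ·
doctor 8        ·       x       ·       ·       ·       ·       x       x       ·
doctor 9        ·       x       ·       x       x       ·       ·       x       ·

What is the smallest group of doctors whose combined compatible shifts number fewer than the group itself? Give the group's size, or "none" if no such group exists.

Take S = {doctor 1, doctor 2, doctor 3, doctor 4, doctor 5, doctor 6, doctor 7, doctor 8}. Its neighbourhood is {shift A, shift B, shift C, shift D, shift E, shift G, shift H}, so |N(S)| = 7 < |S| = 8.
Every subset of size less than 8 has at least as many neighbours as members, so 8 is the minimum.

8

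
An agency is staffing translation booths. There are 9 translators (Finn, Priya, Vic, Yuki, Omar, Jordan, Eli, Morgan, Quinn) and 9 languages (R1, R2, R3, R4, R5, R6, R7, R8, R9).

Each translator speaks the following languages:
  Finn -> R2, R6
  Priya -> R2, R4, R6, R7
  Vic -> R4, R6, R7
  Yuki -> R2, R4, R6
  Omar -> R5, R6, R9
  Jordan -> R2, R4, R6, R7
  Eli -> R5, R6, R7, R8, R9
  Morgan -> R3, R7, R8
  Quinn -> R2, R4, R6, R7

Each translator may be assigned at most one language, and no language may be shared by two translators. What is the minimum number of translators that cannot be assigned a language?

One maximum matching: Finn–R2, Priya–R7, Vic–R6, Yuki–R4, Omar–R5, Eli–R9, Morgan–R8.
The set {Finn, Priya, Vic, Yuki, Jordan, Quinn} has only 4 neighbours ({R2, R4, R6, R7}), so by Hall's theorem at most 7 of the 9 translators can be matched.
That matches 7 of the 9, leaving 2 unmatched; no matching can do better.

2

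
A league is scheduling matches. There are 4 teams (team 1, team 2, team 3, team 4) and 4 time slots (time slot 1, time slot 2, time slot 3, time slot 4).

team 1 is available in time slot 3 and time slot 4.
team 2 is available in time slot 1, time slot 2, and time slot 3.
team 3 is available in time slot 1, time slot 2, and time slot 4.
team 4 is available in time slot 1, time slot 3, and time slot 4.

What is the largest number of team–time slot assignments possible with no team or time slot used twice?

4

For example, pair team 1-time slot 3, team 2-time slot 1, team 3-time slot 2, team 4-time slot 4.
All 4 teams are matched, so no larger matching exists.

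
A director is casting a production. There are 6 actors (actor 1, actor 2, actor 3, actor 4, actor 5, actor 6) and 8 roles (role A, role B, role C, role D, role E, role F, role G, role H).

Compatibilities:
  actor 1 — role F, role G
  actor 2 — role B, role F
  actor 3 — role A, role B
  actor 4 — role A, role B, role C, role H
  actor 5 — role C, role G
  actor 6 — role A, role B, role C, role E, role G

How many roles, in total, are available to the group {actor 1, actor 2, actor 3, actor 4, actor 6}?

The union of neighbours of {actor 1, actor 2, actor 3, actor 4, actor 6} is {role A, role B, role C, role E, role F, role G, role H}, which has 7 elements.
Since |N(S)| = 7 ≥ |S| = 5, Hall's condition holds for this subset.

7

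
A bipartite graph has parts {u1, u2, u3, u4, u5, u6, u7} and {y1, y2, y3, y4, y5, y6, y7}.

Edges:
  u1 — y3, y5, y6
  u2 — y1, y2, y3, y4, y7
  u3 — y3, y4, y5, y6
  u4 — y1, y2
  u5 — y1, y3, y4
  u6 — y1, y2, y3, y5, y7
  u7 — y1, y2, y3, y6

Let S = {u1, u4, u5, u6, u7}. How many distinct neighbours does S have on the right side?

7

The union of neighbours of {u1, u4, u5, u6, u7} is {y1, y2, y3, y4, y5, y6, y7}, which has 7 elements.
Since |N(S)| = 7 ≥ |S| = 5, Hall's condition holds for this subset.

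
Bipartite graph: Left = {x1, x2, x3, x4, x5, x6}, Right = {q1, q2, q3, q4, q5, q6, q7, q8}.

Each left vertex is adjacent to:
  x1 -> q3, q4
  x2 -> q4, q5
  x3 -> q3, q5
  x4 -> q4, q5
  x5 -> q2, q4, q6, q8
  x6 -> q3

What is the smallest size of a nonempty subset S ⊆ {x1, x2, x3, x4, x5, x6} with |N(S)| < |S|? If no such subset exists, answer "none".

Take S = {x1, x2, x3, x4}. Its neighbourhood is {q3, q4, q5}, so |N(S)| = 3 < |S| = 4.
Every subset of size less than 4 has at least as many neighbours as members, so 4 is the minimum.

4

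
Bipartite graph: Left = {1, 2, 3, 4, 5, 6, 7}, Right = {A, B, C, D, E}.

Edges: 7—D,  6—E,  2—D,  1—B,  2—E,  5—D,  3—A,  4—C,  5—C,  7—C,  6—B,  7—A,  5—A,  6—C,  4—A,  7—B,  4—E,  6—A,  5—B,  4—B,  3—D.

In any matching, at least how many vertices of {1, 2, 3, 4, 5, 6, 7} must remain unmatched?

2

One maximum matching: 1–B, 2–D, 3–A, 4–E, 5–C.
The set {1, 2, 3, 4, 5, 6, 7} has only 5 neighbours ({A, B, C, D, E}), so by Hall's theorem at most 5 of the 7 left vertices can be matched.
That matches 5 of the 7, leaving 2 unmatched; no matching can do better.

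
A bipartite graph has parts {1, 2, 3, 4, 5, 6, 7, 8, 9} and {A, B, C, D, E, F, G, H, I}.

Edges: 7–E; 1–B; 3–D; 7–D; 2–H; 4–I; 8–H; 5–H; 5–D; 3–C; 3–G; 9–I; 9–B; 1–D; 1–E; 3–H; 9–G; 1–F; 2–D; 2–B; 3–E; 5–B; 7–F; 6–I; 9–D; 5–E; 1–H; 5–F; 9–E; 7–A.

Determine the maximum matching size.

One maximum matching: 1-F, 2-D, 3-E, 4-I, 5-B, 7-A, 8-H, 9-G.
The set {4, 6} has only 1 neighbour ({I}), so by Hall's theorem at most 8 of the 9 left vertices can be matched.

8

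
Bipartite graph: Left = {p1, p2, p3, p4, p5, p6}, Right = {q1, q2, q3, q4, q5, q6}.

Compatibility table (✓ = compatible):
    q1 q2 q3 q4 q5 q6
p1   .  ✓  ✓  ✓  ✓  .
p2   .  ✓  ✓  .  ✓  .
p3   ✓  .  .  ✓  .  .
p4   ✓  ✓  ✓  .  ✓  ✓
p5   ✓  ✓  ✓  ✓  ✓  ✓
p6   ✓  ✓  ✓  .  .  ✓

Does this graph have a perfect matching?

One maximum matching: p1–q2, p2–q5, p3–q4, p4–q1, p5–q3, p6–q6.
Every left vertex is matched, so this is a perfect matching.

Yes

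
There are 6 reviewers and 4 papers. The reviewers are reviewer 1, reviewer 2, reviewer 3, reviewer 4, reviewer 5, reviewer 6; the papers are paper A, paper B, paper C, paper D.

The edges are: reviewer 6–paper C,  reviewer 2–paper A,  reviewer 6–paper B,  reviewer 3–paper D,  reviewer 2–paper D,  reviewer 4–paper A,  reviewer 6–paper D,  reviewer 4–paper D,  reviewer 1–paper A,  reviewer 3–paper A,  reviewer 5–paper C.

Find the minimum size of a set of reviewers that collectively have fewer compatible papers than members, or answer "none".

Take S = {reviewer 1, reviewer 2, reviewer 3}. Its neighbourhood is {paper A, paper D}, so |N(S)| = 2 < |S| = 3.
Every subset of size less than 3 has at least as many neighbours as members, so 3 is the minimum.

3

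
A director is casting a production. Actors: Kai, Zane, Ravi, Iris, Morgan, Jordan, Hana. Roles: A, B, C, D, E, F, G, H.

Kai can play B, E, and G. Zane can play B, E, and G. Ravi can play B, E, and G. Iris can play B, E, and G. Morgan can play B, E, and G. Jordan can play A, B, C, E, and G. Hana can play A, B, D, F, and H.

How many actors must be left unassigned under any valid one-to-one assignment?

A valid assignment of size 5: Kai→G, Zane→E, Ravi→B, Jordan→C, Hana→A.
The set {Kai, Zane, Ravi, Iris, Morgan} has only 3 neighbours ({B, E, G}), so by Hall's theorem at most 5 of the 7 actors can be matched.
That matches 5 of the 7, leaving 2 unmatched; no matching can do better.

2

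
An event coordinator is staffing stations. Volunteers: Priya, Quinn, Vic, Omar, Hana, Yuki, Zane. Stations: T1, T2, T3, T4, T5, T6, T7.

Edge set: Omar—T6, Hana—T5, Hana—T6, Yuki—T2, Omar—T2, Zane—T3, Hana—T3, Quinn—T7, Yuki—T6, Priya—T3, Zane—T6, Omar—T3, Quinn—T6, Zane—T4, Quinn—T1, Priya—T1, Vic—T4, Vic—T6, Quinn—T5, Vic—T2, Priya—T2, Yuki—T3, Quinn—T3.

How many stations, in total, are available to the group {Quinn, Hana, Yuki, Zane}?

The union of neighbours of {Quinn, Hana, Yuki, Zane} is {T1, T2, T3, T4, T5, T6, T7}, which has 7 elements.
Since |N(S)| = 7 ≥ |S| = 4, Hall's condition holds for this subset.

7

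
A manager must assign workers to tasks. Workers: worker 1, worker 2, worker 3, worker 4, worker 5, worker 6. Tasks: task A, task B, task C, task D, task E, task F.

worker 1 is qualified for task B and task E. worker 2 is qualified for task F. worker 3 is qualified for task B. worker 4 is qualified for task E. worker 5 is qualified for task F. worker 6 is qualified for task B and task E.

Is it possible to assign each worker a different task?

No

The set {worker 1, worker 2, worker 3, worker 4, worker 5, worker 6} has only 3 neighbours ({task B, task E, task F}), so by Hall's theorem at most 3 of the 6 workers can be matched.
Hence no matching covers every worker.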